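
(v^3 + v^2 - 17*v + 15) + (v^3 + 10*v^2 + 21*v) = 2*v^3 + 11*v^2 + 4*v + 15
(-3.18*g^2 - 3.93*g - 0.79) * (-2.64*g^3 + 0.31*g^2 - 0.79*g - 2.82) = 8.3952*g^5 + 9.3894*g^4 + 3.3795*g^3 + 11.8274*g^2 + 11.7067*g + 2.2278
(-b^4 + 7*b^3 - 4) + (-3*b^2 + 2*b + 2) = -b^4 + 7*b^3 - 3*b^2 + 2*b - 2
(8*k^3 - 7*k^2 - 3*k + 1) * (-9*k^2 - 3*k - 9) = -72*k^5 + 39*k^4 - 24*k^3 + 63*k^2 + 24*k - 9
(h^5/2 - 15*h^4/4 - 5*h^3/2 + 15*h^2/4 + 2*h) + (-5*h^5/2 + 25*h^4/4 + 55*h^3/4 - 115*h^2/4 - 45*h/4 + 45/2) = -2*h^5 + 5*h^4/2 + 45*h^3/4 - 25*h^2 - 37*h/4 + 45/2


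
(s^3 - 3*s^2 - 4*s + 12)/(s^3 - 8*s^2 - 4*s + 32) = (s - 3)/(s - 8)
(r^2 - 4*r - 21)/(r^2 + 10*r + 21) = (r - 7)/(r + 7)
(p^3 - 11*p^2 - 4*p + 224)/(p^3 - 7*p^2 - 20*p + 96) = (p - 7)/(p - 3)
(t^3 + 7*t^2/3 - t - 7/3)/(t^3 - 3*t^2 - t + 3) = (t + 7/3)/(t - 3)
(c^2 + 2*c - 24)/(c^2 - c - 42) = (c - 4)/(c - 7)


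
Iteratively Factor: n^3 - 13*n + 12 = (n - 1)*(n^2 + n - 12) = (n - 1)*(n + 4)*(n - 3)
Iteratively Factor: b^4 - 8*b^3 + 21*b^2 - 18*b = (b - 3)*(b^3 - 5*b^2 + 6*b) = b*(b - 3)*(b^2 - 5*b + 6) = b*(b - 3)^2*(b - 2)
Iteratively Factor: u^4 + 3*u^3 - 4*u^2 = (u)*(u^3 + 3*u^2 - 4*u) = u*(u + 4)*(u^2 - u) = u*(u - 1)*(u + 4)*(u)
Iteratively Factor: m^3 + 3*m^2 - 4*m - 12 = (m + 3)*(m^2 - 4) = (m + 2)*(m + 3)*(m - 2)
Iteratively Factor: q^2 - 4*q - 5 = (q + 1)*(q - 5)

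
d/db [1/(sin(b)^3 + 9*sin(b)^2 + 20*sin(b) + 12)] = (-18*sin(b) + 3*cos(b)^2 - 23)*cos(b)/(sin(b)^3 + 9*sin(b)^2 + 20*sin(b) + 12)^2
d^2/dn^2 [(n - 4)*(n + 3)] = 2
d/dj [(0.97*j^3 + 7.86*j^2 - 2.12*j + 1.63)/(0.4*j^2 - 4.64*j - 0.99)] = (0.388*j^4 - 9.0016*j^3 - 38.5033*j^2 - 16.8668*j + 9.662)/(0.16*j^4 - 3.712*j^3 + 20.7376*j^2 + 9.1872*j + 0.9801)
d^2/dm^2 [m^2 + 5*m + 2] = 2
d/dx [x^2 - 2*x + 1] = 2*x - 2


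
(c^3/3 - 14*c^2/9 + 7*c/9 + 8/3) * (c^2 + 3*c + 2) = c^5/3 - 5*c^4/9 - 29*c^3/9 + 17*c^2/9 + 86*c/9 + 16/3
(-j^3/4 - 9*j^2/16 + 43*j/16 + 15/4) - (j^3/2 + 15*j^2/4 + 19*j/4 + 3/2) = -3*j^3/4 - 69*j^2/16 - 33*j/16 + 9/4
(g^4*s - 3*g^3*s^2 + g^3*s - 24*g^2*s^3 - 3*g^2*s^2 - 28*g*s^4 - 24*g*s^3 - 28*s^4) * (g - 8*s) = g^5*s - 11*g^4*s^2 + g^4*s - 11*g^3*s^2 + 164*g^2*s^4 + 224*g*s^5 + 164*g*s^4 + 224*s^5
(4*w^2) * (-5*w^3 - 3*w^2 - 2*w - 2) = -20*w^5 - 12*w^4 - 8*w^3 - 8*w^2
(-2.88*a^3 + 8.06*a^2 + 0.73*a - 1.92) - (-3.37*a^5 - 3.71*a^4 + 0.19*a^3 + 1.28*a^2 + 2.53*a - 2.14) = 3.37*a^5 + 3.71*a^4 - 3.07*a^3 + 6.78*a^2 - 1.8*a + 0.22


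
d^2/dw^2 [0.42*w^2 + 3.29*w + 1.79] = 0.840000000000000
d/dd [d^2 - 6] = 2*d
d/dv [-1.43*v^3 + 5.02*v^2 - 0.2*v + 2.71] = -4.29*v^2 + 10.04*v - 0.2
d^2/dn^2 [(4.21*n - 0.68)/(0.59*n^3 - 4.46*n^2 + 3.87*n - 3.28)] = (8.793006*n^5 - 69.30966*n^4 + 176.891518*n^3 + 7.29271200000005*n^2 - 306.997488*n + 106.406696)/(0.205379*n^9 - 4.657578*n^8 + 39.249573*n^7 - 153.242948*n^6 + 309.236541*n^5 - 441.05961*n^4 + 416.683707*n^3 - 291.320088*n^2 + 124.905024*n - 35.287552)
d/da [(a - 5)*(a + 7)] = 2*a + 2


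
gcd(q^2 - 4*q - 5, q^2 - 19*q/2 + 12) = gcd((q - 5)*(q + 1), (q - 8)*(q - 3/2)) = 1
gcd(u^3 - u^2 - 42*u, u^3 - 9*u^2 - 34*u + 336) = u^2 - u - 42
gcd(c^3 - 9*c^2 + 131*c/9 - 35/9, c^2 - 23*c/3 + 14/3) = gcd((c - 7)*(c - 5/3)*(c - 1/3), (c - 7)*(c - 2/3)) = c - 7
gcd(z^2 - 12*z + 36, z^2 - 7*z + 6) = z - 6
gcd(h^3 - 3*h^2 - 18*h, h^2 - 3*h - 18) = h^2 - 3*h - 18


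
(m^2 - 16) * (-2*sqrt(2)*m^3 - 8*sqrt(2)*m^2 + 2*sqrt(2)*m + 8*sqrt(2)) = -2*sqrt(2)*m^5 - 8*sqrt(2)*m^4 + 34*sqrt(2)*m^3 + 136*sqrt(2)*m^2 - 32*sqrt(2)*m - 128*sqrt(2)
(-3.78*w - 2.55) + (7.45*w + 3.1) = 3.67*w + 0.55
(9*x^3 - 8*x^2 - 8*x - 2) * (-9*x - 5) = -81*x^4 + 27*x^3 + 112*x^2 + 58*x + 10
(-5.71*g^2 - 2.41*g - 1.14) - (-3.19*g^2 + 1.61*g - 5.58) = -2.52*g^2 - 4.02*g + 4.44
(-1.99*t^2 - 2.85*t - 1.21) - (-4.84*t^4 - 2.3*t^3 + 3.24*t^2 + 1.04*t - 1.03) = 4.84*t^4 + 2.3*t^3 - 5.23*t^2 - 3.89*t - 0.18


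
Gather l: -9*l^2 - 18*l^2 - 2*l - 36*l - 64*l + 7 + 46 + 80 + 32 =-27*l^2 - 102*l + 165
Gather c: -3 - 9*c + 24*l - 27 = -9*c + 24*l - 30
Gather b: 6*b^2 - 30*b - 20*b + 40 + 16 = 6*b^2 - 50*b + 56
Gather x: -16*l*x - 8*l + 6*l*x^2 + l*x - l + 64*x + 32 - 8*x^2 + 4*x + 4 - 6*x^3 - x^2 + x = -9*l - 6*x^3 + x^2*(6*l - 9) + x*(69 - 15*l) + 36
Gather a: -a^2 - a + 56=-a^2 - a + 56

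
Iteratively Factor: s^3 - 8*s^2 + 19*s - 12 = (s - 4)*(s^2 - 4*s + 3) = (s - 4)*(s - 1)*(s - 3)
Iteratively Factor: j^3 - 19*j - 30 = (j + 3)*(j^2 - 3*j - 10) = (j - 5)*(j + 3)*(j + 2)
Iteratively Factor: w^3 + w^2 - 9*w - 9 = (w + 1)*(w^2 - 9) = (w - 3)*(w + 1)*(w + 3)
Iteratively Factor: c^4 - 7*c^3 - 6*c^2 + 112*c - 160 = (c - 2)*(c^3 - 5*c^2 - 16*c + 80) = (c - 5)*(c - 2)*(c^2 - 16) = (c - 5)*(c - 4)*(c - 2)*(c + 4)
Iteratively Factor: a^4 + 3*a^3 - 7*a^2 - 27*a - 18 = (a - 3)*(a^3 + 6*a^2 + 11*a + 6) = (a - 3)*(a + 3)*(a^2 + 3*a + 2) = (a - 3)*(a + 1)*(a + 3)*(a + 2)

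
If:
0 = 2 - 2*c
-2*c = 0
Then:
No Solution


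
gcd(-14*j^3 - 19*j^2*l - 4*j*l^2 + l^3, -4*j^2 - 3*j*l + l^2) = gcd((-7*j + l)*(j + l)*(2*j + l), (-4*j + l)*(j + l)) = j + l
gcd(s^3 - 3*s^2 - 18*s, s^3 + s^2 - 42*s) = s^2 - 6*s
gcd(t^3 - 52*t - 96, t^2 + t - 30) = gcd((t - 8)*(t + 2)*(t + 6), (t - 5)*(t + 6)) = t + 6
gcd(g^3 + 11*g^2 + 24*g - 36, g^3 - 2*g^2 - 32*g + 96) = g + 6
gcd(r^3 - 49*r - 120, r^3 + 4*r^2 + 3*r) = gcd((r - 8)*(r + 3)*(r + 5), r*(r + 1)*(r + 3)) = r + 3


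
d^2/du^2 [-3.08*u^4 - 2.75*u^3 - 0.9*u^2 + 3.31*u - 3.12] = -36.96*u^2 - 16.5*u - 1.8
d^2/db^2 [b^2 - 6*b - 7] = 2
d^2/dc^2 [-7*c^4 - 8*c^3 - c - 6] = 12*c*(-7*c - 4)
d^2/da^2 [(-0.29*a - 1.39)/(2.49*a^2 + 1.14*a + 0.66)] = (-(0.29*a + 1.39)*(4.98*a + 1.14)*(9.96*a + 2.28) + (4.3326*a + 7.5834)*(2.49*a^2 + 1.14*a + 0.66))/(2.49*a^2 + 1.14*a + 0.66)^3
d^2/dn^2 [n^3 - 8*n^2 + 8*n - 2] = 6*n - 16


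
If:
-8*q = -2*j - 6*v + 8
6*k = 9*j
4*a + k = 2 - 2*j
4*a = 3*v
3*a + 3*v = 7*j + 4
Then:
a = 8/15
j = -4/105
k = -2/35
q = -10/21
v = 32/45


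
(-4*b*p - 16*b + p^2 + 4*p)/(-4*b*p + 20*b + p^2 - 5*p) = (p + 4)/(p - 5)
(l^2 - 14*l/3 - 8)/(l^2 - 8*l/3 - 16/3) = (l - 6)/(l - 4)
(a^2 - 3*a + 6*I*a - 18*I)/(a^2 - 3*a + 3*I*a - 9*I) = (a + 6*I)/(a + 3*I)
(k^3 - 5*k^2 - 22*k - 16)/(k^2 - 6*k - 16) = k + 1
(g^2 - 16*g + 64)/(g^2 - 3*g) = (g^2 - 16*g + 64)/(g*(g - 3))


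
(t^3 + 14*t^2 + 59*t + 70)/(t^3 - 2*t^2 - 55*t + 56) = (t^2 + 7*t + 10)/(t^2 - 9*t + 8)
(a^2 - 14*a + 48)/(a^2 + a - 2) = (a^2 - 14*a + 48)/(a^2 + a - 2)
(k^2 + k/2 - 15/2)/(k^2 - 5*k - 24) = (k - 5/2)/(k - 8)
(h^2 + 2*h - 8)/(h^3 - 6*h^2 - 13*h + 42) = (h + 4)/(h^2 - 4*h - 21)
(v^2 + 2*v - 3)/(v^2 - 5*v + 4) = (v + 3)/(v - 4)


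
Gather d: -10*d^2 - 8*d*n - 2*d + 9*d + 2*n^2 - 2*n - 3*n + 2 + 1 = -10*d^2 + d*(7 - 8*n) + 2*n^2 - 5*n + 3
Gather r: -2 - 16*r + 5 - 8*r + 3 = 6 - 24*r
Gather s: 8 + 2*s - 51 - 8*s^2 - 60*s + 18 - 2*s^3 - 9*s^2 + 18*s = -2*s^3 - 17*s^2 - 40*s - 25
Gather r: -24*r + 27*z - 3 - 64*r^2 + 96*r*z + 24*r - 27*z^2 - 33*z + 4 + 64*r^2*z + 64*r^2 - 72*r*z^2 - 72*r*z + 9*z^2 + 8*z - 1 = 64*r^2*z + r*(-72*z^2 + 24*z) - 18*z^2 + 2*z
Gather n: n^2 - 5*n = n^2 - 5*n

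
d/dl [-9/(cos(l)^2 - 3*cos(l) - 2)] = 9*(3 - 2*cos(l))*sin(l)/(sin(l)^2 + 3*cos(l) + 1)^2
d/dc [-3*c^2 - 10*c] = -6*c - 10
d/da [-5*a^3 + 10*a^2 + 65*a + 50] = -15*a^2 + 20*a + 65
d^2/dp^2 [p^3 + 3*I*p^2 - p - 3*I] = 6*p + 6*I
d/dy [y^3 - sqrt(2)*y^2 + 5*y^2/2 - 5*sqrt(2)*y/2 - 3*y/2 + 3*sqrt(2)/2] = 3*y^2 - 2*sqrt(2)*y + 5*y - 5*sqrt(2)/2 - 3/2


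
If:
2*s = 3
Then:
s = 3/2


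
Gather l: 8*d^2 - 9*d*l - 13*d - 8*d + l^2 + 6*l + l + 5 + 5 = 8*d^2 - 21*d + l^2 + l*(7 - 9*d) + 10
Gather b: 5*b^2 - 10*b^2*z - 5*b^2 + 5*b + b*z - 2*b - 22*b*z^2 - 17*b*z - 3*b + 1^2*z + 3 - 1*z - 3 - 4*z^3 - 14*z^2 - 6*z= -10*b^2*z + b*(-22*z^2 - 16*z) - 4*z^3 - 14*z^2 - 6*z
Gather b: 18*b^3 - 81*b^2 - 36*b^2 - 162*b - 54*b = 18*b^3 - 117*b^2 - 216*b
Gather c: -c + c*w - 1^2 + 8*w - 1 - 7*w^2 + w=c*(w - 1) - 7*w^2 + 9*w - 2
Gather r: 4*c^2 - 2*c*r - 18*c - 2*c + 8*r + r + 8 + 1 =4*c^2 - 20*c + r*(9 - 2*c) + 9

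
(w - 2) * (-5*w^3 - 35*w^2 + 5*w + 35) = -5*w^4 - 25*w^3 + 75*w^2 + 25*w - 70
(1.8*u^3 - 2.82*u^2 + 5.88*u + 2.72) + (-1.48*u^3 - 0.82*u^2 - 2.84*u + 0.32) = 0.32*u^3 - 3.64*u^2 + 3.04*u + 3.04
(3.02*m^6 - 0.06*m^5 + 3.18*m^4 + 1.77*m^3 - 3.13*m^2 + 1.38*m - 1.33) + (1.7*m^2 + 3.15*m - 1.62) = 3.02*m^6 - 0.06*m^5 + 3.18*m^4 + 1.77*m^3 - 1.43*m^2 + 4.53*m - 2.95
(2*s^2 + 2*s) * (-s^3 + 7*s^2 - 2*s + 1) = -2*s^5 + 12*s^4 + 10*s^3 - 2*s^2 + 2*s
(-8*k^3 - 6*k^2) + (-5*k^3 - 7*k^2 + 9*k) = -13*k^3 - 13*k^2 + 9*k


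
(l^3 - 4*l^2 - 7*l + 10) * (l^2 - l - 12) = l^5 - 5*l^4 - 15*l^3 + 65*l^2 + 74*l - 120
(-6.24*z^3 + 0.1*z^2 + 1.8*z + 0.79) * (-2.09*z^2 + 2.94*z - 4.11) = 13.0416*z^5 - 18.5546*z^4 + 22.1784*z^3 + 3.2299*z^2 - 5.0754*z - 3.2469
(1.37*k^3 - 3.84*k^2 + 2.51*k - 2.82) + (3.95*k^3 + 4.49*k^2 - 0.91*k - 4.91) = 5.32*k^3 + 0.65*k^2 + 1.6*k - 7.73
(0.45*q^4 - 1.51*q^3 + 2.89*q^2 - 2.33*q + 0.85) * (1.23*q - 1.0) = 0.5535*q^5 - 2.3073*q^4 + 5.0647*q^3 - 5.7559*q^2 + 3.3755*q - 0.85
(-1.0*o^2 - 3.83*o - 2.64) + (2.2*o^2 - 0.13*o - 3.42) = 1.2*o^2 - 3.96*o - 6.06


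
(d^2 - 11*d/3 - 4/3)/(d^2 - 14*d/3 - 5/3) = (d - 4)/(d - 5)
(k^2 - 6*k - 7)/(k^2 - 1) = (k - 7)/(k - 1)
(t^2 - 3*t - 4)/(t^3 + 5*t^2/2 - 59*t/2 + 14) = 2*(t + 1)/(2*t^2 + 13*t - 7)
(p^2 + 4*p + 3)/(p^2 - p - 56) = (p^2 + 4*p + 3)/(p^2 - p - 56)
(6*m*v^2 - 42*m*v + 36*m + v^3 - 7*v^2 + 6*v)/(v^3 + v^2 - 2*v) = (6*m*v - 36*m + v^2 - 6*v)/(v*(v + 2))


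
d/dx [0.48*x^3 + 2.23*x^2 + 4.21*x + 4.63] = 1.44*x^2 + 4.46*x + 4.21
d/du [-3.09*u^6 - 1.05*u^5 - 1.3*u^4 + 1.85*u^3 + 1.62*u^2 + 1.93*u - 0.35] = -18.54*u^5 - 5.25*u^4 - 5.2*u^3 + 5.55*u^2 + 3.24*u + 1.93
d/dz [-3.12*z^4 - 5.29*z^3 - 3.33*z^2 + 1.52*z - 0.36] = -12.48*z^3 - 15.87*z^2 - 6.66*z + 1.52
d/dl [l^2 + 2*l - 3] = 2*l + 2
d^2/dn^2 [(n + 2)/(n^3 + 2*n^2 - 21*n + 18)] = 2*((n + 2)*(3*n^2 + 4*n - 21)^2 + (-3*n^2 - 4*n - (n + 2)*(3*n + 2) + 21)*(n^3 + 2*n^2 - 21*n + 18))/(n^3 + 2*n^2 - 21*n + 18)^3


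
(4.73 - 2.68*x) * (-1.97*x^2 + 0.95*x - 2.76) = 5.2796*x^3 - 11.8641*x^2 + 11.8903*x - 13.0548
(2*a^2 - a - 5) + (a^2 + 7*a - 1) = 3*a^2 + 6*a - 6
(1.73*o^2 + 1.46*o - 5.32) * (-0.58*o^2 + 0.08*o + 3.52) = -1.0034*o^4 - 0.7084*o^3 + 9.292*o^2 + 4.7136*o - 18.7264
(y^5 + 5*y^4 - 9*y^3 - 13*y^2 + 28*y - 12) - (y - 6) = y^5 + 5*y^4 - 9*y^3 - 13*y^2 + 27*y - 6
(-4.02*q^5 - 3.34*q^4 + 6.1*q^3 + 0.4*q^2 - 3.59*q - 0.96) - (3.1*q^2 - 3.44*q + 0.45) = -4.02*q^5 - 3.34*q^4 + 6.1*q^3 - 2.7*q^2 - 0.15*q - 1.41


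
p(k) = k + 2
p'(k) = 1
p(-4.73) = -2.73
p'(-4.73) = 1.00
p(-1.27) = 0.73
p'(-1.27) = 1.00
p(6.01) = 8.01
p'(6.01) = 1.00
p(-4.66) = -2.66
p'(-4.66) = 1.00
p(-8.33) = -6.33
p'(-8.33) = 1.00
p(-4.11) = -2.11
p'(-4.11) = 1.00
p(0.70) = 2.70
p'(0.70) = 1.00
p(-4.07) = -2.07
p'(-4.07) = 1.00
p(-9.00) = -7.00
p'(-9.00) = 1.00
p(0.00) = 2.00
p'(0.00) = 1.00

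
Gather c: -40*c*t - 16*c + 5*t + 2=c*(-40*t - 16) + 5*t + 2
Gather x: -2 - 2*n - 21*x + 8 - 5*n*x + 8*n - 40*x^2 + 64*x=6*n - 40*x^2 + x*(43 - 5*n) + 6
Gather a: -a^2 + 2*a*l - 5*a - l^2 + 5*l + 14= -a^2 + a*(2*l - 5) - l^2 + 5*l + 14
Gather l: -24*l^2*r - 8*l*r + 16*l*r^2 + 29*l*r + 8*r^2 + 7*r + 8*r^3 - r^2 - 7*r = -24*l^2*r + l*(16*r^2 + 21*r) + 8*r^3 + 7*r^2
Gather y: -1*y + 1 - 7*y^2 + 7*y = -7*y^2 + 6*y + 1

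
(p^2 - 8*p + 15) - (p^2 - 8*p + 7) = 8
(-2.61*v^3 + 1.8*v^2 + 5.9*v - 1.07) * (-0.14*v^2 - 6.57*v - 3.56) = 0.3654*v^5 + 16.8957*v^4 - 3.3604*v^3 - 45.0212*v^2 - 13.9741*v + 3.8092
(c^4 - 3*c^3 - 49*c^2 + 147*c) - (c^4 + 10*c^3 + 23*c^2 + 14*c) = -13*c^3 - 72*c^2 + 133*c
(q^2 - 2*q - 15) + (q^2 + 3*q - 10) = 2*q^2 + q - 25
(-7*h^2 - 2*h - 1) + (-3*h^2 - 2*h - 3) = -10*h^2 - 4*h - 4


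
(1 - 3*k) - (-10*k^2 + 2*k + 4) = 10*k^2 - 5*k - 3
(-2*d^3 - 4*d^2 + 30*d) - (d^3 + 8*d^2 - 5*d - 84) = -3*d^3 - 12*d^2 + 35*d + 84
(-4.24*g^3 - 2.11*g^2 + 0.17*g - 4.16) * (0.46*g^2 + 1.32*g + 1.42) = -1.9504*g^5 - 6.5674*g^4 - 8.7278*g^3 - 4.6854*g^2 - 5.2498*g - 5.9072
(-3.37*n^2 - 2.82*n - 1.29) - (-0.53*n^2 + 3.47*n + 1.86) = -2.84*n^2 - 6.29*n - 3.15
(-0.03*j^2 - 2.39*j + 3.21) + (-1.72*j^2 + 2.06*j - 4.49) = -1.75*j^2 - 0.33*j - 1.28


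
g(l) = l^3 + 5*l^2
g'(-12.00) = 312.00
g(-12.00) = -1008.00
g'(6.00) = 168.00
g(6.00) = 396.00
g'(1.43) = 20.43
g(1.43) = 13.15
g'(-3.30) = -0.33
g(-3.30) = 18.51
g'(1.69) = 25.47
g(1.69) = 19.11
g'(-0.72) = -5.64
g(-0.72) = 2.22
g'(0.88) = 11.12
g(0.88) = 4.55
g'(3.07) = 58.97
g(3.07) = 76.06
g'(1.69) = 25.47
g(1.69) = 19.11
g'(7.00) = 217.00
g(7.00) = 588.00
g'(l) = 3*l^2 + 10*l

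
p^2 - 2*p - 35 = (p - 7)*(p + 5)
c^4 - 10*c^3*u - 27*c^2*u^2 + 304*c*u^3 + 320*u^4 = (c - 8*u)^2*(c + u)*(c + 5*u)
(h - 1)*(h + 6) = h^2 + 5*h - 6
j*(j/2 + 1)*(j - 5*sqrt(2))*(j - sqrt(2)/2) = j^4/2 - 11*sqrt(2)*j^3/4 + j^3 - 11*sqrt(2)*j^2/2 + 5*j^2/2 + 5*j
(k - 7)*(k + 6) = k^2 - k - 42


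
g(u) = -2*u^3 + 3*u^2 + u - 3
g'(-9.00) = -539.00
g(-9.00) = 1689.00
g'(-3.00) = -71.00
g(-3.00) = 75.00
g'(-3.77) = -106.90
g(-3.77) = 143.03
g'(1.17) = -0.19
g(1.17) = -0.93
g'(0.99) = 1.06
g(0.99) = -1.01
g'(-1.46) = -20.55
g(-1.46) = 8.16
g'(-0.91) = -9.43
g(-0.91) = 0.08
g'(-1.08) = -12.48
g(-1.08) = 1.94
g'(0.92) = 1.44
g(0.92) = -1.10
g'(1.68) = -5.85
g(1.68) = -2.34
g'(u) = -6*u^2 + 6*u + 1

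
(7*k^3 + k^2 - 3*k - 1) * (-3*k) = -21*k^4 - 3*k^3 + 9*k^2 + 3*k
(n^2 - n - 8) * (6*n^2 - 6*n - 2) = 6*n^4 - 12*n^3 - 44*n^2 + 50*n + 16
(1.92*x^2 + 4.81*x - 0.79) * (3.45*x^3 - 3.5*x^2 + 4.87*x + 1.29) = 6.624*x^5 + 9.8745*x^4 - 10.2101*x^3 + 28.6665*x^2 + 2.3576*x - 1.0191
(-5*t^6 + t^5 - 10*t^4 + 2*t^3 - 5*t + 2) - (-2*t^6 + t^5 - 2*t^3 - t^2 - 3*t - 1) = -3*t^6 - 10*t^4 + 4*t^3 + t^2 - 2*t + 3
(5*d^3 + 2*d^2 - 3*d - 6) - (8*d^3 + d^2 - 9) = -3*d^3 + d^2 - 3*d + 3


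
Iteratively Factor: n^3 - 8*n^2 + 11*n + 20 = (n - 4)*(n^2 - 4*n - 5) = (n - 5)*(n - 4)*(n + 1)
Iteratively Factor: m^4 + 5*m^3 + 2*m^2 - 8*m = (m + 4)*(m^3 + m^2 - 2*m) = (m - 1)*(m + 4)*(m^2 + 2*m) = (m - 1)*(m + 2)*(m + 4)*(m)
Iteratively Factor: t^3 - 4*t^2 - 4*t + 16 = (t + 2)*(t^2 - 6*t + 8) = (t - 4)*(t + 2)*(t - 2)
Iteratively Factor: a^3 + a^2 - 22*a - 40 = (a + 2)*(a^2 - a - 20) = (a - 5)*(a + 2)*(a + 4)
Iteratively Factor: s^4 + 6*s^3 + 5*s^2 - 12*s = (s + 4)*(s^3 + 2*s^2 - 3*s) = s*(s + 4)*(s^2 + 2*s - 3) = s*(s - 1)*(s + 4)*(s + 3)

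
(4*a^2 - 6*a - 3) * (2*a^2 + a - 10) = 8*a^4 - 8*a^3 - 52*a^2 + 57*a + 30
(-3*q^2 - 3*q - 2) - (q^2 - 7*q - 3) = -4*q^2 + 4*q + 1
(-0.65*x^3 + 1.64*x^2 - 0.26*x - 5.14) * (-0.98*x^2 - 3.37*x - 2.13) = 0.637*x^5 + 0.5833*x^4 - 3.8875*x^3 + 2.4202*x^2 + 17.8756*x + 10.9482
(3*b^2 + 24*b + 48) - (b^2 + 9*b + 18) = 2*b^2 + 15*b + 30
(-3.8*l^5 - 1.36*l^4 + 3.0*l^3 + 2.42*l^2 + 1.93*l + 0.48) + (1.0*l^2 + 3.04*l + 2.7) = -3.8*l^5 - 1.36*l^4 + 3.0*l^3 + 3.42*l^2 + 4.97*l + 3.18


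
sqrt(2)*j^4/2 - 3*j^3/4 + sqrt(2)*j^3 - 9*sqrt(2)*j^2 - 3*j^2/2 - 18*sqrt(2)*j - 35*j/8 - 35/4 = (j/2 + 1)*(j - 7*sqrt(2)/2)*(j + 5*sqrt(2)/2)*(sqrt(2)*j + 1/2)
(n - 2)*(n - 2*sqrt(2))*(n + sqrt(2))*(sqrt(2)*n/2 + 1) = sqrt(2)*n^4/2 - sqrt(2)*n^3 - 3*sqrt(2)*n^2 - 4*n + 6*sqrt(2)*n + 8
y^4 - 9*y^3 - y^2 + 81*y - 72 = (y - 8)*(y - 3)*(y - 1)*(y + 3)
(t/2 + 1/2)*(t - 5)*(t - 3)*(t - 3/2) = t^4/2 - 17*t^3/4 + 35*t^2/4 + 9*t/4 - 45/4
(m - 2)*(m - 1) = m^2 - 3*m + 2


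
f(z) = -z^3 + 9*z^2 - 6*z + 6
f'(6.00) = -6.00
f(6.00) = 78.00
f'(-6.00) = -222.00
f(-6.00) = 582.00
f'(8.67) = -75.45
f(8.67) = -21.21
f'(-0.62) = -18.31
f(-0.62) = 13.42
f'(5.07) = 8.15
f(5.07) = 76.60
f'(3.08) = 20.98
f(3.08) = 43.68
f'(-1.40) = -37.08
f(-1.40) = 34.78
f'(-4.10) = -130.23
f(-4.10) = 250.81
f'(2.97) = 21.00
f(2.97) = 41.37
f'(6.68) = -19.63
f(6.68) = 69.44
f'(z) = -3*z^2 + 18*z - 6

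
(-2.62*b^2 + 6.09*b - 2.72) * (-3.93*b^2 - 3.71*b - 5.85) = 10.2966*b^4 - 14.2135*b^3 + 3.4227*b^2 - 25.5353*b + 15.912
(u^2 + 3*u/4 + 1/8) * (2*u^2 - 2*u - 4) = 2*u^4 - u^3/2 - 21*u^2/4 - 13*u/4 - 1/2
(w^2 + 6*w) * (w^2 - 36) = w^4 + 6*w^3 - 36*w^2 - 216*w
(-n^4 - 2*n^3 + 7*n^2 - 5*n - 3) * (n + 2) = -n^5 - 4*n^4 + 3*n^3 + 9*n^2 - 13*n - 6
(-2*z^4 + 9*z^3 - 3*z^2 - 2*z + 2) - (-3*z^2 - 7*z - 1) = -2*z^4 + 9*z^3 + 5*z + 3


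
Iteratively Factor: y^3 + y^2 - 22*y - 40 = (y + 2)*(y^2 - y - 20) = (y - 5)*(y + 2)*(y + 4)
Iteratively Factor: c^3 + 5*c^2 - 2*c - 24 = (c + 3)*(c^2 + 2*c - 8) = (c - 2)*(c + 3)*(c + 4)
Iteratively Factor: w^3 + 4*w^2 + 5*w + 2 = (w + 1)*(w^2 + 3*w + 2) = (w + 1)^2*(w + 2)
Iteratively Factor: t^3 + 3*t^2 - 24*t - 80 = (t - 5)*(t^2 + 8*t + 16) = (t - 5)*(t + 4)*(t + 4)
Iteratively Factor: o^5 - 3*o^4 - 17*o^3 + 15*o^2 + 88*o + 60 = (o + 2)*(o^4 - 5*o^3 - 7*o^2 + 29*o + 30) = (o + 2)^2*(o^3 - 7*o^2 + 7*o + 15) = (o + 1)*(o + 2)^2*(o^2 - 8*o + 15) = (o - 5)*(o + 1)*(o + 2)^2*(o - 3)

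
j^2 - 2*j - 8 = (j - 4)*(j + 2)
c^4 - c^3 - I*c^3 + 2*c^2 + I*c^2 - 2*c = c*(c - 1)*(c - 2*I)*(c + I)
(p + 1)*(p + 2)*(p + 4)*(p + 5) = p^4 + 12*p^3 + 49*p^2 + 78*p + 40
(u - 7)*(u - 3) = u^2 - 10*u + 21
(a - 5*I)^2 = a^2 - 10*I*a - 25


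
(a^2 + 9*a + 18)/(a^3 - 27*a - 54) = (a + 6)/(a^2 - 3*a - 18)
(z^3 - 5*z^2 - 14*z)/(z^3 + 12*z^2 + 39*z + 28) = z*(z^2 - 5*z - 14)/(z^3 + 12*z^2 + 39*z + 28)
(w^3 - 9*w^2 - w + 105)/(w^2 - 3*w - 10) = (w^2 - 4*w - 21)/(w + 2)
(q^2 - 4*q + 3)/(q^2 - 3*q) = (q - 1)/q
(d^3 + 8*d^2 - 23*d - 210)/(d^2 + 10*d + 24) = (d^2 + 2*d - 35)/(d + 4)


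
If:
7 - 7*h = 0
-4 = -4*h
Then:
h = 1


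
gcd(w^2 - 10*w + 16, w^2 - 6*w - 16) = w - 8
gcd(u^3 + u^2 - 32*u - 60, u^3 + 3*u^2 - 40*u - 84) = u^2 - 4*u - 12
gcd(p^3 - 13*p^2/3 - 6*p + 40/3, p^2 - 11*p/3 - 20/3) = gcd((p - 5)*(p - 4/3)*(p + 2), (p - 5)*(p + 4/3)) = p - 5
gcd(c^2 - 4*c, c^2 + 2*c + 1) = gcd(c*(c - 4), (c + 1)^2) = 1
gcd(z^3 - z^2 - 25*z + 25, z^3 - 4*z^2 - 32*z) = 1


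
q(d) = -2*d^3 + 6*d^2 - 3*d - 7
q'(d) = -6*d^2 + 12*d - 3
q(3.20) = -20.70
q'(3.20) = -26.04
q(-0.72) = -0.98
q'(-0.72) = -14.75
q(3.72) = -38.09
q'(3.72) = -41.39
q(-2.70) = 84.21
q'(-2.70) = -79.14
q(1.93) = -4.82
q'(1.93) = -2.19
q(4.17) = -60.20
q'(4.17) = -57.29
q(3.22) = -21.22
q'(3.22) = -26.57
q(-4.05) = 236.43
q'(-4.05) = -150.02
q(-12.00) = 4349.00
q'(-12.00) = -1011.00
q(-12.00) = 4349.00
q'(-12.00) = -1011.00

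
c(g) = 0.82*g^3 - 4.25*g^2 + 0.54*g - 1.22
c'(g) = 2.46*g^2 - 8.5*g + 0.54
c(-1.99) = -25.59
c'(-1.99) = 27.20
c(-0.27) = -1.69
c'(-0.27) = 3.01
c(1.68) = -8.42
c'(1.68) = -6.80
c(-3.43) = -86.16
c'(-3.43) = 58.64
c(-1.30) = -10.91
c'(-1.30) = 15.75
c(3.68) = -15.92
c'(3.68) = 2.57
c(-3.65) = -99.69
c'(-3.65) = 64.34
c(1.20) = -5.28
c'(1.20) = -6.12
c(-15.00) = -3733.07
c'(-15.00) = 681.54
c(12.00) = 810.22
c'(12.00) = 252.78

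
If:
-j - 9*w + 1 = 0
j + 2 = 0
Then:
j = -2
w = 1/3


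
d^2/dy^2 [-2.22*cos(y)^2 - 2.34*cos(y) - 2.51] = -8.88*sin(y)^2 + 2.34*cos(y) + 4.44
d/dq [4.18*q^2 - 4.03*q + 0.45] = 8.36*q - 4.03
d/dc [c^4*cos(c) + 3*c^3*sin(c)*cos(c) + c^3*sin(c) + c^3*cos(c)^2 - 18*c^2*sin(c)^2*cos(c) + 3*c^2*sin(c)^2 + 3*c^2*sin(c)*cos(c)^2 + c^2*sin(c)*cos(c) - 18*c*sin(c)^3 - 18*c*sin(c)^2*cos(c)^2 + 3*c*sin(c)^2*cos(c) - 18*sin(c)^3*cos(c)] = -c^4*sin(c) - 6*c^3*sin(c)^2 - 2*c^3*sin(c)*cos(c) + 5*c^3*cos(c) + 3*c^3 + 54*c^2*sin(c)^3 - 9*c^2*sin(c)^2*cos(c) - 5*c^2*sin(c)^2 + 15*c^2*sin(c)*cos(c) - 33*c^2*sin(c) + 3*c^2*cos(c) + 4*c^2 + 72*c*sin(c)^3*cos(c) - 15*c*sin(c)^3 - 90*c*sin(c)^2*cos(c) + 6*c*sin(c)^2 - 34*c*sin(c)*cos(c) + 12*c*sin(c) + 90*sin(c)^4 - 18*sin(c)^3 + 3*sin(c)^2*cos(c) - 72*sin(c)^2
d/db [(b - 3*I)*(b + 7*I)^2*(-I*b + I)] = -4*I*b^3 + b^2*(33 + 3*I) + b*(-22 + 14*I) + 147 - 7*I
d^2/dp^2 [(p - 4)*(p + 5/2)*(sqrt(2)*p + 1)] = 6*sqrt(2)*p - 3*sqrt(2) + 2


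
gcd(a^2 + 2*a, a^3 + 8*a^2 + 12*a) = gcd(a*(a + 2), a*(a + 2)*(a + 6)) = a^2 + 2*a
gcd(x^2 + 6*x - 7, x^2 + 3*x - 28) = x + 7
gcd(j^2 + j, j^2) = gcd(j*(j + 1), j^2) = j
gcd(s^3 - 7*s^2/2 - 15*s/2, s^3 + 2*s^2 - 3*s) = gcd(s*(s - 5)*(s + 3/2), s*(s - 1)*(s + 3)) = s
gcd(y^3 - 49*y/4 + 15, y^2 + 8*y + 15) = 1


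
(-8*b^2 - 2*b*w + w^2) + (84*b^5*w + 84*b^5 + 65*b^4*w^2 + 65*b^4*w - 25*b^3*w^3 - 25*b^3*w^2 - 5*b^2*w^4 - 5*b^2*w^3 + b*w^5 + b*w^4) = 84*b^5*w + 84*b^5 + 65*b^4*w^2 + 65*b^4*w - 25*b^3*w^3 - 25*b^3*w^2 - 5*b^2*w^4 - 5*b^2*w^3 - 8*b^2 + b*w^5 + b*w^4 - 2*b*w + w^2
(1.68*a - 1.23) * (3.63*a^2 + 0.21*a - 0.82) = 6.0984*a^3 - 4.1121*a^2 - 1.6359*a + 1.0086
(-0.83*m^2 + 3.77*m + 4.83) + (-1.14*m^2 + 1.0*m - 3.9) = -1.97*m^2 + 4.77*m + 0.93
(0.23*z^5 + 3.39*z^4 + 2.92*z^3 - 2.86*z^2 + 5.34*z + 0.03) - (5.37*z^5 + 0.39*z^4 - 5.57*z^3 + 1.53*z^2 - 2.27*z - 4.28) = -5.14*z^5 + 3.0*z^4 + 8.49*z^3 - 4.39*z^2 + 7.61*z + 4.31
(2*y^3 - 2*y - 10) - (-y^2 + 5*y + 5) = 2*y^3 + y^2 - 7*y - 15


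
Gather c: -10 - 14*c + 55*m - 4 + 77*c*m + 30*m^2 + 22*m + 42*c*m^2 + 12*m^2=c*(42*m^2 + 77*m - 14) + 42*m^2 + 77*m - 14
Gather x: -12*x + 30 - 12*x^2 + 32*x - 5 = -12*x^2 + 20*x + 25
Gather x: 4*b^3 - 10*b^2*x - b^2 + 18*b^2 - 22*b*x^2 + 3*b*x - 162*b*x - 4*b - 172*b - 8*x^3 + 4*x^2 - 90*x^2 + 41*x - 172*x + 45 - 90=4*b^3 + 17*b^2 - 176*b - 8*x^3 + x^2*(-22*b - 86) + x*(-10*b^2 - 159*b - 131) - 45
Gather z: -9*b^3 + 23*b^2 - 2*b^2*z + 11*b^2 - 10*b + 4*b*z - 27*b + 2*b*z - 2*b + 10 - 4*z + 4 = -9*b^3 + 34*b^2 - 39*b + z*(-2*b^2 + 6*b - 4) + 14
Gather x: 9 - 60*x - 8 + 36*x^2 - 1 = 36*x^2 - 60*x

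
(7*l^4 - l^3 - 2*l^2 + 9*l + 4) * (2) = 14*l^4 - 2*l^3 - 4*l^2 + 18*l + 8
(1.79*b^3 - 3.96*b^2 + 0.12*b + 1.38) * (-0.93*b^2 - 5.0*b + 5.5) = -1.6647*b^5 - 5.2672*b^4 + 29.5334*b^3 - 23.6634*b^2 - 6.24*b + 7.59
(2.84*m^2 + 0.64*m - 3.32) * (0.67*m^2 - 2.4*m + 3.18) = 1.9028*m^4 - 6.3872*m^3 + 5.2708*m^2 + 10.0032*m - 10.5576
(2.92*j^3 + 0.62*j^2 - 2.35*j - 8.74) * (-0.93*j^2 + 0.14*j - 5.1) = -2.7156*j^5 - 0.1678*j^4 - 12.6197*j^3 + 4.6372*j^2 + 10.7614*j + 44.574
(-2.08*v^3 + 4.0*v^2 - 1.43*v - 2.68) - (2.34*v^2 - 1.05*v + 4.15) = -2.08*v^3 + 1.66*v^2 - 0.38*v - 6.83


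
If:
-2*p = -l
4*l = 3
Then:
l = 3/4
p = 3/8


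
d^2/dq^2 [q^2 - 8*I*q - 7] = 2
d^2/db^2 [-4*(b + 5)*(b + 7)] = -8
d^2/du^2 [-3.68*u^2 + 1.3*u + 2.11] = -7.36000000000000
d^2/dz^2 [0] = 0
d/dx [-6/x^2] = 12/x^3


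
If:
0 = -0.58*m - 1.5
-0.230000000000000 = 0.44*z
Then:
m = -2.59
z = -0.52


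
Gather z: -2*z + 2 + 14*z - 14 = 12*z - 12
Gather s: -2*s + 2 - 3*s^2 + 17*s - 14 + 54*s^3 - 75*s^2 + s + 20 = 54*s^3 - 78*s^2 + 16*s + 8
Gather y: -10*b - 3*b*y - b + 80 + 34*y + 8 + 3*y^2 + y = -11*b + 3*y^2 + y*(35 - 3*b) + 88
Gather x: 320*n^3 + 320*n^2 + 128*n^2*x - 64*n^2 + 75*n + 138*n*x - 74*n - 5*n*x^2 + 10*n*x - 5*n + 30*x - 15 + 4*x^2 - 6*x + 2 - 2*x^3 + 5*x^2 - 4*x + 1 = 320*n^3 + 256*n^2 - 4*n - 2*x^3 + x^2*(9 - 5*n) + x*(128*n^2 + 148*n + 20) - 12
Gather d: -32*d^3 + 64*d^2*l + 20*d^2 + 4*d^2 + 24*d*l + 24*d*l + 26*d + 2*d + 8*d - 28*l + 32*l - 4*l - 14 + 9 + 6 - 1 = -32*d^3 + d^2*(64*l + 24) + d*(48*l + 36)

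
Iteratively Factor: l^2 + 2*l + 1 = (l + 1)*(l + 1)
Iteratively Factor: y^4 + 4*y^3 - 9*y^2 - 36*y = (y + 3)*(y^3 + y^2 - 12*y) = (y + 3)*(y + 4)*(y^2 - 3*y) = (y - 3)*(y + 3)*(y + 4)*(y)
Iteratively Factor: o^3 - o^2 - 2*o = (o + 1)*(o^2 - 2*o) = o*(o + 1)*(o - 2)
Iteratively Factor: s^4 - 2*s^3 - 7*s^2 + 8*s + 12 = (s - 3)*(s^3 + s^2 - 4*s - 4) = (s - 3)*(s - 2)*(s^2 + 3*s + 2) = (s - 3)*(s - 2)*(s + 2)*(s + 1)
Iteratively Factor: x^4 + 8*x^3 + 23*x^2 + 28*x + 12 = (x + 3)*(x^3 + 5*x^2 + 8*x + 4) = (x + 1)*(x + 3)*(x^2 + 4*x + 4) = (x + 1)*(x + 2)*(x + 3)*(x + 2)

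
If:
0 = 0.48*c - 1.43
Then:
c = 2.98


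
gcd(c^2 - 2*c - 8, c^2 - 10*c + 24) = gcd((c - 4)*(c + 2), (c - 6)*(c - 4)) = c - 4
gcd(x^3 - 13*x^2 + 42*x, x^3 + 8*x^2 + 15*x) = x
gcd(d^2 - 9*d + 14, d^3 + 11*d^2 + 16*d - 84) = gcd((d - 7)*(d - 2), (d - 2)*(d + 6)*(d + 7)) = d - 2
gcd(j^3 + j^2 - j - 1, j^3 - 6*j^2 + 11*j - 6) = j - 1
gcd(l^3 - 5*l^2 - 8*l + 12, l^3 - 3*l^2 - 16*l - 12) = l^2 - 4*l - 12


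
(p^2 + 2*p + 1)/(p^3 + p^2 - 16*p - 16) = (p + 1)/(p^2 - 16)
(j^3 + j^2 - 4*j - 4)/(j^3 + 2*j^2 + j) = (j^2 - 4)/(j*(j + 1))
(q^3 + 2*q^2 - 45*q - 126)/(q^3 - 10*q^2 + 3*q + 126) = (q + 6)/(q - 6)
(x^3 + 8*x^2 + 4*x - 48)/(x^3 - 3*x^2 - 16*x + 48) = (x^2 + 4*x - 12)/(x^2 - 7*x + 12)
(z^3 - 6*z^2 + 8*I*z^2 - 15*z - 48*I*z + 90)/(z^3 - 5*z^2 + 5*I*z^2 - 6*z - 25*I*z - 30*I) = (z + 3*I)/(z + 1)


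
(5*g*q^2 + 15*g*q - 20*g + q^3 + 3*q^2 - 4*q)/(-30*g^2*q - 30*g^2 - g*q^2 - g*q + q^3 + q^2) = (q^2 + 3*q - 4)/(-6*g*q - 6*g + q^2 + q)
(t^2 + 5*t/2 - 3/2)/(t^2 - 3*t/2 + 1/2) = (t + 3)/(t - 1)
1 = 1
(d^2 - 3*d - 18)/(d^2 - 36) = (d + 3)/(d + 6)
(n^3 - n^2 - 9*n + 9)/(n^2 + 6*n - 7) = (n^2 - 9)/(n + 7)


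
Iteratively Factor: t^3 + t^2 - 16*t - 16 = (t + 1)*(t^2 - 16) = (t + 1)*(t + 4)*(t - 4)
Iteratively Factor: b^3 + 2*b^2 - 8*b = (b)*(b^2 + 2*b - 8) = b*(b + 4)*(b - 2)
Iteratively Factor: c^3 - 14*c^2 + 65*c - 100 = (c - 5)*(c^2 - 9*c + 20) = (c - 5)*(c - 4)*(c - 5)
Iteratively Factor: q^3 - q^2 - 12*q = (q + 3)*(q^2 - 4*q) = q*(q + 3)*(q - 4)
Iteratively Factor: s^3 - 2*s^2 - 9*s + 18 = (s - 2)*(s^2 - 9) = (s - 2)*(s + 3)*(s - 3)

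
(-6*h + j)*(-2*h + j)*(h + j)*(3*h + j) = 36*h^4 + 24*h^3*j - 17*h^2*j^2 - 4*h*j^3 + j^4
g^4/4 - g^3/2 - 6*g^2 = g^2*(g/4 + 1)*(g - 6)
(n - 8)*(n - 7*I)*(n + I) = n^3 - 8*n^2 - 6*I*n^2 + 7*n + 48*I*n - 56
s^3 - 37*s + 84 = (s - 4)*(s - 3)*(s + 7)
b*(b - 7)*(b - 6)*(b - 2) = b^4 - 15*b^3 + 68*b^2 - 84*b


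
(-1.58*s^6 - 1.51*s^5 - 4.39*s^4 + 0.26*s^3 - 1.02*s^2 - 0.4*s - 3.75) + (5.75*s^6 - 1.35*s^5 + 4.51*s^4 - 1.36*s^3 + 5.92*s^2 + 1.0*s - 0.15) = 4.17*s^6 - 2.86*s^5 + 0.12*s^4 - 1.1*s^3 + 4.9*s^2 + 0.6*s - 3.9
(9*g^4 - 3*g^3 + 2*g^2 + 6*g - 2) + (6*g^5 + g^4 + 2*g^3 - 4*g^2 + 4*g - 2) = 6*g^5 + 10*g^4 - g^3 - 2*g^2 + 10*g - 4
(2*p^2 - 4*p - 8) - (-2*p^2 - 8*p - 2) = 4*p^2 + 4*p - 6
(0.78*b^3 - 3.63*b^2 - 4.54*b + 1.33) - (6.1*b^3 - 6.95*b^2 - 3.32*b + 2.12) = -5.32*b^3 + 3.32*b^2 - 1.22*b - 0.79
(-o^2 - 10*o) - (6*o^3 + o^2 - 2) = -6*o^3 - 2*o^2 - 10*o + 2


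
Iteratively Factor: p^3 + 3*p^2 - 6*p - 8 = (p - 2)*(p^2 + 5*p + 4) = (p - 2)*(p + 1)*(p + 4)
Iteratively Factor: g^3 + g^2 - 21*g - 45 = (g - 5)*(g^2 + 6*g + 9) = (g - 5)*(g + 3)*(g + 3)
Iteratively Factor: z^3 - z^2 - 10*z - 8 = (z + 1)*(z^2 - 2*z - 8) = (z - 4)*(z + 1)*(z + 2)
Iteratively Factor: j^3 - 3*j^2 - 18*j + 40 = (j - 5)*(j^2 + 2*j - 8) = (j - 5)*(j + 4)*(j - 2)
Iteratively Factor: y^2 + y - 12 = (y - 3)*(y + 4)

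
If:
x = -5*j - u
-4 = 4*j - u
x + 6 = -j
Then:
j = 1/4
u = 5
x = -25/4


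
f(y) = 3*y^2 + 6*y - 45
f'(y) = 6*y + 6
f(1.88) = -23.12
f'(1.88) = 17.28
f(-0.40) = -46.92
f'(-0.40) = 3.60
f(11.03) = 386.16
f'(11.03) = 72.18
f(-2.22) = -43.53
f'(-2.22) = -7.32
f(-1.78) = -46.17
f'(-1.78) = -4.68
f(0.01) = -44.94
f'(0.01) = 6.06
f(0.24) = -43.39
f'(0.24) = 7.44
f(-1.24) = -47.83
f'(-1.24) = -1.44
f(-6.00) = 27.00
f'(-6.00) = -30.00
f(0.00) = -45.00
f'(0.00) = 6.00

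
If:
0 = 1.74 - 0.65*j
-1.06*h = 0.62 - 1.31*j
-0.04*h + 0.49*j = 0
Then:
No Solution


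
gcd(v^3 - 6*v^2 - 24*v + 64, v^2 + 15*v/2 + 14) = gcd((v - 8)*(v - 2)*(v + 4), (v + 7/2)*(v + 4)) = v + 4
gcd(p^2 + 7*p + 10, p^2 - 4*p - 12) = p + 2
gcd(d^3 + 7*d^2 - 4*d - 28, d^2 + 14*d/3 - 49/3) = d + 7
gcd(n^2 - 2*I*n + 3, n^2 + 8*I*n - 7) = n + I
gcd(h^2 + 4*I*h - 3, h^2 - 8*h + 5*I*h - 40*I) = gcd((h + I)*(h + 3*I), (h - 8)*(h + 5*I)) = 1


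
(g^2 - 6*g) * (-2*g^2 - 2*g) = -2*g^4 + 10*g^3 + 12*g^2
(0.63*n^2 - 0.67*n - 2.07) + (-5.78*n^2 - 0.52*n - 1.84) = -5.15*n^2 - 1.19*n - 3.91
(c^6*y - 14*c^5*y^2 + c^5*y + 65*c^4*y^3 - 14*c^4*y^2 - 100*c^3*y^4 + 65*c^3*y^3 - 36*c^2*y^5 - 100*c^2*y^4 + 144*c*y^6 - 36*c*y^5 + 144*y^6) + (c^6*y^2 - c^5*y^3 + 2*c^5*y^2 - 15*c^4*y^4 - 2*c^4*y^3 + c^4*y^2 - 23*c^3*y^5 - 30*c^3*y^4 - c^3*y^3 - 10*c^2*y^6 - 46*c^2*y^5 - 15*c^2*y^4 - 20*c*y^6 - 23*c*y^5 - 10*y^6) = c^6*y^2 + c^6*y - c^5*y^3 - 12*c^5*y^2 + c^5*y - 15*c^4*y^4 + 63*c^4*y^3 - 13*c^4*y^2 - 23*c^3*y^5 - 130*c^3*y^4 + 64*c^3*y^3 - 10*c^2*y^6 - 82*c^2*y^5 - 115*c^2*y^4 + 124*c*y^6 - 59*c*y^5 + 134*y^6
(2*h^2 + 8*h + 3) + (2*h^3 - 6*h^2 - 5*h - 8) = 2*h^3 - 4*h^2 + 3*h - 5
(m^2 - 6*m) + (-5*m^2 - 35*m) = -4*m^2 - 41*m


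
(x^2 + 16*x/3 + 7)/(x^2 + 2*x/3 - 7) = (3*x + 7)/(3*x - 7)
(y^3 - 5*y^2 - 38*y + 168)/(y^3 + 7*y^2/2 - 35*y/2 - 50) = 2*(y^2 - y - 42)/(2*y^2 + 15*y + 25)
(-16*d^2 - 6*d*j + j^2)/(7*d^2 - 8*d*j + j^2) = (-16*d^2 - 6*d*j + j^2)/(7*d^2 - 8*d*j + j^2)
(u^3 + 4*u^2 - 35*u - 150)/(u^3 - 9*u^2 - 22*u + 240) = (u + 5)/(u - 8)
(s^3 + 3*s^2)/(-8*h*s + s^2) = s*(s + 3)/(-8*h + s)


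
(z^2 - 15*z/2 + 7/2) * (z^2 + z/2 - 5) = z^4 - 7*z^3 - 21*z^2/4 + 157*z/4 - 35/2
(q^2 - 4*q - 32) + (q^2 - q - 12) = 2*q^2 - 5*q - 44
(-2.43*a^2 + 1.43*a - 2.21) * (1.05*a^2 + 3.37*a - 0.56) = -2.5515*a^4 - 6.6876*a^3 + 3.8594*a^2 - 8.2485*a + 1.2376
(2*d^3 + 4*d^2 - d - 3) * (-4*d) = -8*d^4 - 16*d^3 + 4*d^2 + 12*d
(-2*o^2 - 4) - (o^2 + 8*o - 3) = -3*o^2 - 8*o - 1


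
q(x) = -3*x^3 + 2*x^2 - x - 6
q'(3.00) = -70.00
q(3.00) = -72.00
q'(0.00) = -1.00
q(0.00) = -6.00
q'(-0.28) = -2.83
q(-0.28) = -5.50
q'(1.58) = -17.15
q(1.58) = -14.42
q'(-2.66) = -75.32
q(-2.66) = 67.27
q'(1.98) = -28.36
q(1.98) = -23.43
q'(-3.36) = -116.05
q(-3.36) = 133.74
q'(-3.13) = -101.69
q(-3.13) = 108.72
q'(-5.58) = -303.55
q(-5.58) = 583.08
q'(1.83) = -23.82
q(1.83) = -19.52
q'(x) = -9*x^2 + 4*x - 1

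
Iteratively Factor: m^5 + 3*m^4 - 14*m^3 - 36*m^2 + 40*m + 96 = (m + 4)*(m^4 - m^3 - 10*m^2 + 4*m + 24) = (m + 2)*(m + 4)*(m^3 - 3*m^2 - 4*m + 12) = (m + 2)^2*(m + 4)*(m^2 - 5*m + 6) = (m - 2)*(m + 2)^2*(m + 4)*(m - 3)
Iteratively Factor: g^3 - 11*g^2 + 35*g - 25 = (g - 5)*(g^2 - 6*g + 5) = (g - 5)^2*(g - 1)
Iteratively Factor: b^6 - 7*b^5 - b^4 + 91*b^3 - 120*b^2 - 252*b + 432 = (b - 4)*(b^5 - 3*b^4 - 13*b^3 + 39*b^2 + 36*b - 108) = (b - 4)*(b + 2)*(b^4 - 5*b^3 - 3*b^2 + 45*b - 54) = (b - 4)*(b + 2)*(b + 3)*(b^3 - 8*b^2 + 21*b - 18) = (b - 4)*(b - 2)*(b + 2)*(b + 3)*(b^2 - 6*b + 9) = (b - 4)*(b - 3)*(b - 2)*(b + 2)*(b + 3)*(b - 3)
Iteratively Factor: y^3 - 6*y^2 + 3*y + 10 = (y - 5)*(y^2 - y - 2) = (y - 5)*(y - 2)*(y + 1)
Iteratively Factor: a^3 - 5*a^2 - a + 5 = (a + 1)*(a^2 - 6*a + 5) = (a - 1)*(a + 1)*(a - 5)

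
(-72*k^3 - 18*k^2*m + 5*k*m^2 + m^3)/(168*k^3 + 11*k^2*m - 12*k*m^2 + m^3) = (-24*k^2 + 2*k*m + m^2)/(56*k^2 - 15*k*m + m^2)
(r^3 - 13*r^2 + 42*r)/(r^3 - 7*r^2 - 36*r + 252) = r/(r + 6)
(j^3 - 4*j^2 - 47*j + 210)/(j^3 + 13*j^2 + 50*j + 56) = (j^2 - 11*j + 30)/(j^2 + 6*j + 8)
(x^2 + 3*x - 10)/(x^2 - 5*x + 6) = (x + 5)/(x - 3)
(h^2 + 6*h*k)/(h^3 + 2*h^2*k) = (h + 6*k)/(h*(h + 2*k))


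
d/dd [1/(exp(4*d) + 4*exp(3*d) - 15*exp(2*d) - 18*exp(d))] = 2*(-2*exp(3*d) - 6*exp(2*d) + 15*exp(d) + 9)*exp(-d)/(exp(3*d) + 4*exp(2*d) - 15*exp(d) - 18)^2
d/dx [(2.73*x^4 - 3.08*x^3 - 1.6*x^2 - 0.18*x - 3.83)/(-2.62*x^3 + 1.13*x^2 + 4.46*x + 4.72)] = (-7.1526*x^6 + 6.1698*x^5 + 28.855*x^4 + 23.1256*x^3 - 80.6492*x^2 - 6.4482*x + 16.2322)/(6.8644*x^6 - 5.9212*x^5 - 22.0935*x^4 - 14.6532*x^3 + 30.5588*x^2 + 42.1024*x + 22.2784)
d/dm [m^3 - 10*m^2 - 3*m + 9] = 3*m^2 - 20*m - 3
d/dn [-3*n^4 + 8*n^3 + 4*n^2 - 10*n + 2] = -12*n^3 + 24*n^2 + 8*n - 10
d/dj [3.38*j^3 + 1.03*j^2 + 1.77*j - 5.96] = 10.14*j^2 + 2.06*j + 1.77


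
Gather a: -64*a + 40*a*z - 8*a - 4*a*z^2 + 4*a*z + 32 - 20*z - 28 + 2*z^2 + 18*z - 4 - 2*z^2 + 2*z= a*(-4*z^2 + 44*z - 72)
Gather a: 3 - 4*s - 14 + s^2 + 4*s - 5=s^2 - 16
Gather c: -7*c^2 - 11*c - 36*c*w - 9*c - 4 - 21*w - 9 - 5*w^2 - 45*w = -7*c^2 + c*(-36*w - 20) - 5*w^2 - 66*w - 13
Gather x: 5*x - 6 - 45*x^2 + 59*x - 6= -45*x^2 + 64*x - 12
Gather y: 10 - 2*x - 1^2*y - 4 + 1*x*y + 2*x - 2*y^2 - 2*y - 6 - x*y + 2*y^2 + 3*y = 0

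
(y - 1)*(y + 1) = y^2 - 1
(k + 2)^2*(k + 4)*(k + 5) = k^4 + 13*k^3 + 60*k^2 + 116*k + 80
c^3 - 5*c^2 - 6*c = c*(c - 6)*(c + 1)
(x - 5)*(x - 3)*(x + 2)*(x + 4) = x^4 - 2*x^3 - 25*x^2 + 26*x + 120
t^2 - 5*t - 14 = (t - 7)*(t + 2)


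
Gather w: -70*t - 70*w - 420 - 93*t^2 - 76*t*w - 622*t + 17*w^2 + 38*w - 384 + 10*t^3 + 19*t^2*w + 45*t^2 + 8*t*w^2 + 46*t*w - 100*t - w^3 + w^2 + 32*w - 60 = 10*t^3 - 48*t^2 - 792*t - w^3 + w^2*(8*t + 18) + w*(19*t^2 - 30*t) - 864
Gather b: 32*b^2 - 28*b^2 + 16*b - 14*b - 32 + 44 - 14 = 4*b^2 + 2*b - 2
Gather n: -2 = -2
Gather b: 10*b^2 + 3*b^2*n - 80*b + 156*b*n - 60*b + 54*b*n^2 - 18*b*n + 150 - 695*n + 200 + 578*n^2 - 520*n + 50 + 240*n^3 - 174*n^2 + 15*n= b^2*(3*n + 10) + b*(54*n^2 + 138*n - 140) + 240*n^3 + 404*n^2 - 1200*n + 400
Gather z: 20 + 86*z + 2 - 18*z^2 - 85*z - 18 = -18*z^2 + z + 4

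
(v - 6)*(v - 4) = v^2 - 10*v + 24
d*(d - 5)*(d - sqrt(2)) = d^3 - 5*d^2 - sqrt(2)*d^2 + 5*sqrt(2)*d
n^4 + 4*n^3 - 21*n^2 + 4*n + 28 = (n - 2)^2*(n + 1)*(n + 7)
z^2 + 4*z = z*(z + 4)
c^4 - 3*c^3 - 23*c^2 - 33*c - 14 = (c - 7)*(c + 1)^2*(c + 2)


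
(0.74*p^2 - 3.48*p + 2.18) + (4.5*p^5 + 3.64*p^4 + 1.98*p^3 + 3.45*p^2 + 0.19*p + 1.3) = 4.5*p^5 + 3.64*p^4 + 1.98*p^3 + 4.19*p^2 - 3.29*p + 3.48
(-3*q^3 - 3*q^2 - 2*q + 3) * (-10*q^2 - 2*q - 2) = 30*q^5 + 36*q^4 + 32*q^3 - 20*q^2 - 2*q - 6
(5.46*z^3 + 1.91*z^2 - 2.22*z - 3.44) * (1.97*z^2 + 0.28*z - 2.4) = 10.7562*z^5 + 5.2915*z^4 - 16.9426*z^3 - 11.9824*z^2 + 4.3648*z + 8.256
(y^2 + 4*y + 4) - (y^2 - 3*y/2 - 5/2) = 11*y/2 + 13/2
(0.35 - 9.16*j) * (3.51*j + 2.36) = -32.1516*j^2 - 20.3891*j + 0.826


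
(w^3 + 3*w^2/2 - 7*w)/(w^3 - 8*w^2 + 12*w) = (w + 7/2)/(w - 6)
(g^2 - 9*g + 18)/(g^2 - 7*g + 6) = (g - 3)/(g - 1)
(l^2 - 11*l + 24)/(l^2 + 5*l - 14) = (l^2 - 11*l + 24)/(l^2 + 5*l - 14)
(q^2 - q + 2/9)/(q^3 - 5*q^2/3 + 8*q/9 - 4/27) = 3/(3*q - 2)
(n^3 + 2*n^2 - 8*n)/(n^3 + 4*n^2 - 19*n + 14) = n*(n + 4)/(n^2 + 6*n - 7)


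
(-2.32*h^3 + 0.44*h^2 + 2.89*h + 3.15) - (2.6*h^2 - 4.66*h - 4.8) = -2.32*h^3 - 2.16*h^2 + 7.55*h + 7.95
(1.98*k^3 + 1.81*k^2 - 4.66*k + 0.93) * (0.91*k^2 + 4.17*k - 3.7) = 1.8018*k^5 + 9.9037*k^4 - 4.0189*k^3 - 25.2829*k^2 + 21.1201*k - 3.441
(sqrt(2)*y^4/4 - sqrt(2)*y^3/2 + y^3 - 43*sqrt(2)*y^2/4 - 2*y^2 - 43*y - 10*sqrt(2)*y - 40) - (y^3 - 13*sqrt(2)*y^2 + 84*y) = sqrt(2)*y^4/4 - sqrt(2)*y^3/2 - 2*y^2 + 9*sqrt(2)*y^2/4 - 127*y - 10*sqrt(2)*y - 40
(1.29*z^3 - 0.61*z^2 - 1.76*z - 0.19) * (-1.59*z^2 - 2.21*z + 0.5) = -2.0511*z^5 - 1.881*z^4 + 4.7915*z^3 + 3.8867*z^2 - 0.4601*z - 0.095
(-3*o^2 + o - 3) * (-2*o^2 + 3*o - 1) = 6*o^4 - 11*o^3 + 12*o^2 - 10*o + 3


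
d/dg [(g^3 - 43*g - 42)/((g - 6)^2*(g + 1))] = (90 - 11*g)/(g^3 - 18*g^2 + 108*g - 216)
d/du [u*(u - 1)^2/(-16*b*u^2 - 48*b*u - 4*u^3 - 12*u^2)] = (u - 1)*((1 - 3*u)*(4*b*u + 12*b + u^2 + 3*u) + (u - 1)*(8*b*u + 12*b + 3*u^2 + 6*u))/(4*u*(4*b*u + 12*b + u^2 + 3*u)^2)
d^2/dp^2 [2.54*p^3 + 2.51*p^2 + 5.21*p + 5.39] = 15.24*p + 5.02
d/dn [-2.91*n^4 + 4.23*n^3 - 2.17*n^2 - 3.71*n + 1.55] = -11.64*n^3 + 12.69*n^2 - 4.34*n - 3.71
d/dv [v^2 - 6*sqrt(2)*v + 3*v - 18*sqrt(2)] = 2*v - 6*sqrt(2) + 3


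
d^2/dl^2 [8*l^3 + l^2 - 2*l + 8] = 48*l + 2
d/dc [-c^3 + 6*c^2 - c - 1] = -3*c^2 + 12*c - 1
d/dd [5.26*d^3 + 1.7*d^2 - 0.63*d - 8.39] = 15.78*d^2 + 3.4*d - 0.63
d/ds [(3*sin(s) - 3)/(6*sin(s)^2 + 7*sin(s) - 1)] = 18*(2*sin(s) + cos(s)^2)*cos(s)/(6*sin(s)^2 + 7*sin(s) - 1)^2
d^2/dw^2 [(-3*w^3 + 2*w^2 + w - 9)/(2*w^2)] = (w - 27)/w^4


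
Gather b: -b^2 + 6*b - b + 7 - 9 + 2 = -b^2 + 5*b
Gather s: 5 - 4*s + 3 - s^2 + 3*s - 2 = -s^2 - s + 6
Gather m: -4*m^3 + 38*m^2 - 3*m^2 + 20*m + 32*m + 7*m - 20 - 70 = -4*m^3 + 35*m^2 + 59*m - 90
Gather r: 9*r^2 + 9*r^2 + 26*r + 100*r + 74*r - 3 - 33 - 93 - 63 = 18*r^2 + 200*r - 192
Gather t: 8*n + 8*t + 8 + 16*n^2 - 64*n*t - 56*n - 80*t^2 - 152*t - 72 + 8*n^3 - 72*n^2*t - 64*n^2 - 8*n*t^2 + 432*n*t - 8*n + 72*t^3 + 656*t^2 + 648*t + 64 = 8*n^3 - 48*n^2 - 56*n + 72*t^3 + t^2*(576 - 8*n) + t*(-72*n^2 + 368*n + 504)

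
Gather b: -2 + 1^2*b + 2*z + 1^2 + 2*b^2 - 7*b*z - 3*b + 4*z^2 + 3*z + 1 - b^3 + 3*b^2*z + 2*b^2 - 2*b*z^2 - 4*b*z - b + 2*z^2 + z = -b^3 + b^2*(3*z + 4) + b*(-2*z^2 - 11*z - 3) + 6*z^2 + 6*z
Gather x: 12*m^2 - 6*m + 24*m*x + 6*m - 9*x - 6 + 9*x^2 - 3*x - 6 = 12*m^2 + 9*x^2 + x*(24*m - 12) - 12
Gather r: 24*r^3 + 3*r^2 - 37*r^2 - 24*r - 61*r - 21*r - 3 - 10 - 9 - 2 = 24*r^3 - 34*r^2 - 106*r - 24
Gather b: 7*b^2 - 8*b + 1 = 7*b^2 - 8*b + 1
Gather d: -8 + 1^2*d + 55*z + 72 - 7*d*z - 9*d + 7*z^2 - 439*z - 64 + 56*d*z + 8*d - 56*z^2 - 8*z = 49*d*z - 49*z^2 - 392*z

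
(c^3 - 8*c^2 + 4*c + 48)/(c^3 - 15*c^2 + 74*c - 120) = (c + 2)/(c - 5)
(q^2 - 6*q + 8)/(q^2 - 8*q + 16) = (q - 2)/(q - 4)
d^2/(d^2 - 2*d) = d/(d - 2)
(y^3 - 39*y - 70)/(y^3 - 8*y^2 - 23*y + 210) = (y + 2)/(y - 6)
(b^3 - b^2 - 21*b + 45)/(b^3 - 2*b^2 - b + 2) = (b^3 - b^2 - 21*b + 45)/(b^3 - 2*b^2 - b + 2)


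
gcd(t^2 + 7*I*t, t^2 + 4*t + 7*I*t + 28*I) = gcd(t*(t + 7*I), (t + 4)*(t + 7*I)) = t + 7*I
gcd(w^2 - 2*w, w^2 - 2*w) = w^2 - 2*w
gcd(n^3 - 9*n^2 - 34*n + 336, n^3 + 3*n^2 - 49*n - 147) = n - 7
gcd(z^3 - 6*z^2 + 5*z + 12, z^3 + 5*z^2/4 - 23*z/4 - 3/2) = 1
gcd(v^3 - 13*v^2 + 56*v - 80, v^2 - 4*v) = v - 4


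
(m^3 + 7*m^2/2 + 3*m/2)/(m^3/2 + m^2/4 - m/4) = 2*(2*m^2 + 7*m + 3)/(2*m^2 + m - 1)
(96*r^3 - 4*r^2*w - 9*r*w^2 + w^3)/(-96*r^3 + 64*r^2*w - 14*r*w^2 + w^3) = (-24*r^2 - 5*r*w + w^2)/(24*r^2 - 10*r*w + w^2)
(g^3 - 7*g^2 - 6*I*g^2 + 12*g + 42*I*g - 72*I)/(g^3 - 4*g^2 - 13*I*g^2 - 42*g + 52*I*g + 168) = (g - 3)/(g - 7*I)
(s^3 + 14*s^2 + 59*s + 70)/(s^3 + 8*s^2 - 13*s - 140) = (s + 2)/(s - 4)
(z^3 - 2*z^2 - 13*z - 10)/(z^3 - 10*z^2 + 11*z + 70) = (z + 1)/(z - 7)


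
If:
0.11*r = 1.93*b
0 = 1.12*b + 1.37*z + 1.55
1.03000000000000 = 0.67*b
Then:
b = 1.54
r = 26.97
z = -2.39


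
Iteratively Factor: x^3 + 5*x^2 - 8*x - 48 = (x + 4)*(x^2 + x - 12) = (x + 4)^2*(x - 3)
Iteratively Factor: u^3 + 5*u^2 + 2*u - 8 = (u - 1)*(u^2 + 6*u + 8) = (u - 1)*(u + 2)*(u + 4)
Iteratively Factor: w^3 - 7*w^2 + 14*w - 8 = (w - 2)*(w^2 - 5*w + 4) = (w - 2)*(w - 1)*(w - 4)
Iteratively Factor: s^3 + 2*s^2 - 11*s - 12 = (s - 3)*(s^2 + 5*s + 4) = (s - 3)*(s + 4)*(s + 1)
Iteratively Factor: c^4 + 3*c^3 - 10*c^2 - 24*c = (c)*(c^3 + 3*c^2 - 10*c - 24) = c*(c + 2)*(c^2 + c - 12) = c*(c - 3)*(c + 2)*(c + 4)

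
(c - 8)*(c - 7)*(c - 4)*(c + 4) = c^4 - 15*c^3 + 40*c^2 + 240*c - 896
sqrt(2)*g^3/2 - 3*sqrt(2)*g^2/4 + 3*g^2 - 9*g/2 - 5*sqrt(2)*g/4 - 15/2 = (g - 5/2)*(g + 3*sqrt(2))*(sqrt(2)*g/2 + sqrt(2)/2)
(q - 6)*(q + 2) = q^2 - 4*q - 12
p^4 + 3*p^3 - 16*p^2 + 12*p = p*(p - 2)*(p - 1)*(p + 6)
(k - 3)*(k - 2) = k^2 - 5*k + 6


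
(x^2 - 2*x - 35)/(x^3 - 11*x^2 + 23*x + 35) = (x + 5)/(x^2 - 4*x - 5)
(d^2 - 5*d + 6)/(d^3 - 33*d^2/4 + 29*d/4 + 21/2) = 4*(d - 3)/(4*d^2 - 25*d - 21)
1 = 1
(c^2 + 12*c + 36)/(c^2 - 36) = (c + 6)/(c - 6)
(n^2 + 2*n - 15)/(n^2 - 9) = (n + 5)/(n + 3)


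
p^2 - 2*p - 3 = (p - 3)*(p + 1)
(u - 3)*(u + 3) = u^2 - 9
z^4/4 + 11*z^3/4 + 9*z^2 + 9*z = z*(z/4 + 1/2)*(z + 3)*(z + 6)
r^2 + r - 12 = (r - 3)*(r + 4)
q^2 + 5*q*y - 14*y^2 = (q - 2*y)*(q + 7*y)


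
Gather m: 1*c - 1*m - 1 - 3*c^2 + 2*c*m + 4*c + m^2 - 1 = -3*c^2 + 5*c + m^2 + m*(2*c - 1) - 2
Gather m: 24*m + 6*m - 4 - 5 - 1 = 30*m - 10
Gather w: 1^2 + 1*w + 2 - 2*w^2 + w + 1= -2*w^2 + 2*w + 4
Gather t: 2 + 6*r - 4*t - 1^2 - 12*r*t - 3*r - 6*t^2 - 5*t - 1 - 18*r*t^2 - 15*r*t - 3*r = t^2*(-18*r - 6) + t*(-27*r - 9)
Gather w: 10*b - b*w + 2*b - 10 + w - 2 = 12*b + w*(1 - b) - 12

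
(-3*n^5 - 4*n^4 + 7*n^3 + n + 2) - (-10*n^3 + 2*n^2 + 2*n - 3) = -3*n^5 - 4*n^4 + 17*n^3 - 2*n^2 - n + 5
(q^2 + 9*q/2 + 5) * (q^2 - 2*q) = q^4 + 5*q^3/2 - 4*q^2 - 10*q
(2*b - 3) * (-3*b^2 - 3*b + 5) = -6*b^3 + 3*b^2 + 19*b - 15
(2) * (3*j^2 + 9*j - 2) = 6*j^2 + 18*j - 4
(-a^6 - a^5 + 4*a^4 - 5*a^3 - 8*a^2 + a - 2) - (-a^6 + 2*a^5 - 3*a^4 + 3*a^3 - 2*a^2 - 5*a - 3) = -3*a^5 + 7*a^4 - 8*a^3 - 6*a^2 + 6*a + 1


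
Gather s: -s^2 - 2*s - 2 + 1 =-s^2 - 2*s - 1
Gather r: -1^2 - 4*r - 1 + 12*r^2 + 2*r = 12*r^2 - 2*r - 2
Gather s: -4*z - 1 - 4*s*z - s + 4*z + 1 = s*(-4*z - 1)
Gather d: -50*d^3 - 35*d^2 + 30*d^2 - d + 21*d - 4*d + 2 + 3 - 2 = -50*d^3 - 5*d^2 + 16*d + 3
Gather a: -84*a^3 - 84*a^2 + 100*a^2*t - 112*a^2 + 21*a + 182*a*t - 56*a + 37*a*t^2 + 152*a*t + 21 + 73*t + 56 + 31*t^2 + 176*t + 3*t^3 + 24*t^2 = -84*a^3 + a^2*(100*t - 196) + a*(37*t^2 + 334*t - 35) + 3*t^3 + 55*t^2 + 249*t + 77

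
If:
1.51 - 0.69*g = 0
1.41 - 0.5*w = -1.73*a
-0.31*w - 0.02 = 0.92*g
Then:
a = -2.71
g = 2.19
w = -6.56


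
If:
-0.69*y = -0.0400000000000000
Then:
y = 0.06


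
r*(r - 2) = r^2 - 2*r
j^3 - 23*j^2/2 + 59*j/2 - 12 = (j - 8)*(j - 3)*(j - 1/2)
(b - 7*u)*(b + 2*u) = b^2 - 5*b*u - 14*u^2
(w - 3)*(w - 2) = w^2 - 5*w + 6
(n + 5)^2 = n^2 + 10*n + 25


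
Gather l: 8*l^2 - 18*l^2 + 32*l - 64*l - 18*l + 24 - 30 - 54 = -10*l^2 - 50*l - 60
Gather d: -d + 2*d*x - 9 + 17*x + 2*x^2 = d*(2*x - 1) + 2*x^2 + 17*x - 9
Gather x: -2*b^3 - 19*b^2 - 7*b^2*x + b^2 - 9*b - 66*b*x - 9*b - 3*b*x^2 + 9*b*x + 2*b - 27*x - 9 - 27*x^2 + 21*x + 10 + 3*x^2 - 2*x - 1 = -2*b^3 - 18*b^2 - 16*b + x^2*(-3*b - 24) + x*(-7*b^2 - 57*b - 8)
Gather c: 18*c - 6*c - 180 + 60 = 12*c - 120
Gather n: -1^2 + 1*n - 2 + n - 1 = 2*n - 4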